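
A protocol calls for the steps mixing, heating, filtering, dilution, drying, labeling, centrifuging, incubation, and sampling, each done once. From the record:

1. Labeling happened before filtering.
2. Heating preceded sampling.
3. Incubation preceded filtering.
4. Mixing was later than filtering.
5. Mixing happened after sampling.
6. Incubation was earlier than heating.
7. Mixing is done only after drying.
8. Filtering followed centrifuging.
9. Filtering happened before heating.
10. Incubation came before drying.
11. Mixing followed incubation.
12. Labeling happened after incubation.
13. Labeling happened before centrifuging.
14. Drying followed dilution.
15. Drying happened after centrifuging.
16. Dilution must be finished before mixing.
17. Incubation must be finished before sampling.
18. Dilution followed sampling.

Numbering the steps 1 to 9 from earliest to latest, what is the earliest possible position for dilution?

7

Centrifuging, filtering, heating, incubation, labeling, and sampling must all come before dilution — 6 forced predecessors.
Nothing else is forced ahead of dilution, so its earliest slot is position 6 + 1 = 7.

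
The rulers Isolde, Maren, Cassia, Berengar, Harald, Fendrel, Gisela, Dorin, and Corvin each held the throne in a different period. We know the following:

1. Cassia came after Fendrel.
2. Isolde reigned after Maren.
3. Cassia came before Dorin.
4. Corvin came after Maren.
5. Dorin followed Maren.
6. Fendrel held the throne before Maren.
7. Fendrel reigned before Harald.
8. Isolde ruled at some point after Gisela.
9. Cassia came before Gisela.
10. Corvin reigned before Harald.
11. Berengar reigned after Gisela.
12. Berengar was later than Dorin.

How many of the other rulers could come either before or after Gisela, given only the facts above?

Forced before Gisela: Cassia and Fendrel; forced after Gisela: Berengar and Isolde.
That leaves Corvin, Dorin, Harald, and Maren with no forced order relative to Gisela — 4.

4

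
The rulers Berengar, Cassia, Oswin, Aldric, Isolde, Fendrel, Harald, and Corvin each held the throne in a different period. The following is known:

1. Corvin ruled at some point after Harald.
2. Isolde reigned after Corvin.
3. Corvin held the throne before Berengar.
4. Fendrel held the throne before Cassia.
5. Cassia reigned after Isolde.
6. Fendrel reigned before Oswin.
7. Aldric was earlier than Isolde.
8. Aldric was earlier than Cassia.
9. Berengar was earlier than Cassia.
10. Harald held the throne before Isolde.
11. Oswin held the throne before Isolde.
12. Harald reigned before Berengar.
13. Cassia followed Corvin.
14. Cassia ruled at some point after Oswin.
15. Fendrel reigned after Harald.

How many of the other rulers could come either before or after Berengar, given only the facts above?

Forced before Berengar: Corvin and Harald; forced after Berengar: Cassia.
That leaves Aldric, Fendrel, Isolde, and Oswin with no forced order relative to Berengar — 4.

4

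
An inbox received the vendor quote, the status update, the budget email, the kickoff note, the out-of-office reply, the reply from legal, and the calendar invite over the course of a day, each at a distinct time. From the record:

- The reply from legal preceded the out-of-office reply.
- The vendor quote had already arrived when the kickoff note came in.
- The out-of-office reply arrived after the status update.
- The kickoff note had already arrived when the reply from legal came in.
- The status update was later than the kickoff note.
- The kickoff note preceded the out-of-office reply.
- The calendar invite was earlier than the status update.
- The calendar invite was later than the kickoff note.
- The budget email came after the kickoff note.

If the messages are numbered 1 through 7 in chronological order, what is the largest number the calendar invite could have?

5

The calendar invite must come before the out-of-office reply and the status update — 2 messages forced after it.
Everything else can be placed before the calendar invite in some valid order, so the calendar invite can sit as late as position 7 − 2 = 5.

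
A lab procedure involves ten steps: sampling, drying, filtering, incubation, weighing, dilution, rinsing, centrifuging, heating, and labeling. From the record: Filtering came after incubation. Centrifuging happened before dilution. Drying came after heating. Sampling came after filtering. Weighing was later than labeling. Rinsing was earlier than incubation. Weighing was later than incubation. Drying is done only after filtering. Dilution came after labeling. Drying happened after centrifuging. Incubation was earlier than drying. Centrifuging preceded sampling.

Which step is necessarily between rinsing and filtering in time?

incubation

Tracing the constraints gives rinsing → incubation → filtering, so incubation sits after rinsing and before filtering.
No other step is forced both after rinsing and before filtering.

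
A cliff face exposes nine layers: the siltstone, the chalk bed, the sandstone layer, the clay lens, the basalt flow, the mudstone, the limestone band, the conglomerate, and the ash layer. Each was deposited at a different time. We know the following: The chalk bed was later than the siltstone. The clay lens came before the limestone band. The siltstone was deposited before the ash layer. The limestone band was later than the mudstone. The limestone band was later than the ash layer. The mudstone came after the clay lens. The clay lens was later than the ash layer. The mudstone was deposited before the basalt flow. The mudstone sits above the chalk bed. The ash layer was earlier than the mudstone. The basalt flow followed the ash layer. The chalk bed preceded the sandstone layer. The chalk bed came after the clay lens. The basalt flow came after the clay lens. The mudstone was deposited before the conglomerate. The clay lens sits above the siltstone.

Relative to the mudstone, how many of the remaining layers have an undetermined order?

Forced before the mudstone: the ash layer, the chalk bed, the clay lens, and the siltstone; forced after the mudstone: the basalt flow, the conglomerate, and the limestone band.
That leaves the sandstone layer with no forced order relative to the mudstone — 1.

1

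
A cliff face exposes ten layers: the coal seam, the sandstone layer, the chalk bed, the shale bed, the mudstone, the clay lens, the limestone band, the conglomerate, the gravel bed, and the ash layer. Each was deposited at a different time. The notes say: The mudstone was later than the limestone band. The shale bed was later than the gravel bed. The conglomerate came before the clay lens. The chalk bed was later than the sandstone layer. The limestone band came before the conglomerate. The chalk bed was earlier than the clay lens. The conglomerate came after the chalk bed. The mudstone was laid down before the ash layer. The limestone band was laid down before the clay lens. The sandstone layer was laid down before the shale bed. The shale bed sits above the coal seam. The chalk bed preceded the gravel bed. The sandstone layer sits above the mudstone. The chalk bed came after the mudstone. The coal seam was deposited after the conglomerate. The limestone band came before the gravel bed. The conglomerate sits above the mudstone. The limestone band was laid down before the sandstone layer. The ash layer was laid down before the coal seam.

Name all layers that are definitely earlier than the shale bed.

the ash layer, the chalk bed, the coal seam, the conglomerate, the gravel bed, the limestone band, the mudstone, the sandstone layer

Directly stated before the shale bed: the coal seam, the gravel bed, and the sandstone layer.
The ash layer reaches the shale bed via the ash layer → the coal seam → the shale bed.
The chalk bed reaches the shale bed via the chalk bed → the gravel bed → the shale bed.
The conglomerate reaches the shale bed via the conglomerate → the coal seam → the shale bed.
Likewise the limestone band and the mudstone each reach the shale bed by chaining the stated constraints.
No chain forces the clay lens ahead of the shale bed.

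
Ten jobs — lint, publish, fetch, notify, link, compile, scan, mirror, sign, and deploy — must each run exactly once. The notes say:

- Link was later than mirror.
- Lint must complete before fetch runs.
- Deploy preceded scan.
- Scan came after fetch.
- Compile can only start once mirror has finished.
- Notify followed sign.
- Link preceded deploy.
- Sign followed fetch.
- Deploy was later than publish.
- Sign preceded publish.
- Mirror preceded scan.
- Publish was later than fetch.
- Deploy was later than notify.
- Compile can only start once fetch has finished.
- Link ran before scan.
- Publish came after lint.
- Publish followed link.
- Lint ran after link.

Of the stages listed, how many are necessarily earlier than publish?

Directly stated before publish: fetch, link, lint, and sign.
Mirror reaches publish via mirror → link → publish.
No chain forces notify (or any of the others) ahead of publish.
That's fetch, link, lint, mirror, and sign — 5 in all.

5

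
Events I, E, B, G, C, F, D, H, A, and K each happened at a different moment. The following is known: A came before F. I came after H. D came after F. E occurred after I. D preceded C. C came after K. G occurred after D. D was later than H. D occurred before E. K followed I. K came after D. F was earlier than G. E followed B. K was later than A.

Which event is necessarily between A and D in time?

F

Tracing the constraints gives A → F → D, so F sits after A and before D.
No other event is forced both after A and before D.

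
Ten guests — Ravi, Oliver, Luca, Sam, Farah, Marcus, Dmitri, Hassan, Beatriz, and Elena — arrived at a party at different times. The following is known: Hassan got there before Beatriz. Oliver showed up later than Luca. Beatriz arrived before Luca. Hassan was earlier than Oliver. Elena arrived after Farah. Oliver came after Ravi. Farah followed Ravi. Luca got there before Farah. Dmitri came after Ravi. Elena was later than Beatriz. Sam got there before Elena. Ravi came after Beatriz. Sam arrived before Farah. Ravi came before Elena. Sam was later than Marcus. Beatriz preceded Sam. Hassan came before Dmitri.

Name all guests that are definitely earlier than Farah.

Directly stated before Farah: Luca, Ravi, and Sam.
Beatriz reaches Farah via Beatriz → Sam → Farah.
Hassan reaches Farah via Hassan → Beatriz → Sam → Farah.
Marcus reaches Farah via Marcus → Sam → Farah.

Beatriz, Hassan, Luca, Marcus, Ravi, Sam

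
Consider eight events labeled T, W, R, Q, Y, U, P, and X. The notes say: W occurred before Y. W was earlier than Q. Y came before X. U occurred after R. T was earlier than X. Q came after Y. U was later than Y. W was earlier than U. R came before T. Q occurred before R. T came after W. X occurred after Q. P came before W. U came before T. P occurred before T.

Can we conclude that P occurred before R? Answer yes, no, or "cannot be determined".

Chain the constraints: P → W → Q → R. Each link is directly stated, so P comes before R.

yes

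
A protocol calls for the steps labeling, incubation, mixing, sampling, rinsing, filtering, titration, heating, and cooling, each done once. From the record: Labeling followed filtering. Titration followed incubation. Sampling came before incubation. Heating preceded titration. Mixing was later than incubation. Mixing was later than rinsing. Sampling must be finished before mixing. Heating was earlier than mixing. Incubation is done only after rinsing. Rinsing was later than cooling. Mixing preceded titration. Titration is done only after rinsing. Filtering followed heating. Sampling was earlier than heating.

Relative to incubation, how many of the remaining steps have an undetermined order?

3

Forced before incubation: cooling, rinsing, and sampling; forced after incubation: mixing and titration.
That leaves filtering, heating, and labeling with no forced order relative to incubation — 3.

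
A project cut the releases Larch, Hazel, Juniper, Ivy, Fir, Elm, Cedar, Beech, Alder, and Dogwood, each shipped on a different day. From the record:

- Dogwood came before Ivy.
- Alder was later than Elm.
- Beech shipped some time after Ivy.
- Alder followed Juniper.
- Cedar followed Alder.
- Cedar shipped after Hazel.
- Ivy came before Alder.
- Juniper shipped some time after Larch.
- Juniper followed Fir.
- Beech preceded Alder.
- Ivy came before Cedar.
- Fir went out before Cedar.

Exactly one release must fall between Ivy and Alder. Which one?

Beech

Tracing the constraints gives Ivy → Beech → Alder, so Beech sits after Ivy and before Alder.
No other release is forced both after Ivy and before Alder.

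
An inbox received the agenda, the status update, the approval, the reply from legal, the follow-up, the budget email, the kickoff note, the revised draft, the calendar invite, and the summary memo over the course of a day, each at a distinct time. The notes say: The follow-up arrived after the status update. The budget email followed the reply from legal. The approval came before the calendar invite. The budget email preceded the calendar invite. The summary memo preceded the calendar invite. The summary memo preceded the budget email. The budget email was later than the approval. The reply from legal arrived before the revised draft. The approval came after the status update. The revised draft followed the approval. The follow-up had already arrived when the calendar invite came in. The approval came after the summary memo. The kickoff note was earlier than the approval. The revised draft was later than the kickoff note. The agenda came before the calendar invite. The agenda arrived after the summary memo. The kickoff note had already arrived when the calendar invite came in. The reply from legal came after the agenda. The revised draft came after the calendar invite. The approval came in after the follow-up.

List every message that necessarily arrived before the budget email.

Directly stated before the budget email: the approval, the reply from legal, and the summary memo.
The agenda reaches the budget email via the agenda → the reply from legal → the budget email.
The follow-up reaches the budget email via the follow-up → the approval → the budget email.
The kickoff note reaches the budget email via the kickoff note → the approval → the budget email.
Likewise the status update reaches the budget email by chaining the stated constraints.
No chain forces the revised draft (or any of the others) ahead of the budget email.

the agenda, the approval, the follow-up, the kickoff note, the reply from legal, the status update, the summary memo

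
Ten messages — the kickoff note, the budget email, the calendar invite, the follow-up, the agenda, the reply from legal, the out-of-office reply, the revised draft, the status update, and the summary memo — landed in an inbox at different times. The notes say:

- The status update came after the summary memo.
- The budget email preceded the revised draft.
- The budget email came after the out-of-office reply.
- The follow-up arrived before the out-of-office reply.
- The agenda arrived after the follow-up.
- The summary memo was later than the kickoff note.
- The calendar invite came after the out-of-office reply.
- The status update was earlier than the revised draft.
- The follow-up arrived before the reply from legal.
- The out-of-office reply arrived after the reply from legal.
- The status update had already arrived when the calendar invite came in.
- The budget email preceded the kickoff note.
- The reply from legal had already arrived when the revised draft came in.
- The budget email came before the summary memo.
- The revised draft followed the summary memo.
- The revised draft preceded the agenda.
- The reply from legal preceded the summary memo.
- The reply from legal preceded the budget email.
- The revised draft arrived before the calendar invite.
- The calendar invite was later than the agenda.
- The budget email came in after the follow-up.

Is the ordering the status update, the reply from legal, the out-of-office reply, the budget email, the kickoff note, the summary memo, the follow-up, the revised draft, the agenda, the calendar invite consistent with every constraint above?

The constraints require the follow-up before the reply from legal, but in the proposed sequence the reply from legal appears ahead of the follow-up. That one violation is enough.

no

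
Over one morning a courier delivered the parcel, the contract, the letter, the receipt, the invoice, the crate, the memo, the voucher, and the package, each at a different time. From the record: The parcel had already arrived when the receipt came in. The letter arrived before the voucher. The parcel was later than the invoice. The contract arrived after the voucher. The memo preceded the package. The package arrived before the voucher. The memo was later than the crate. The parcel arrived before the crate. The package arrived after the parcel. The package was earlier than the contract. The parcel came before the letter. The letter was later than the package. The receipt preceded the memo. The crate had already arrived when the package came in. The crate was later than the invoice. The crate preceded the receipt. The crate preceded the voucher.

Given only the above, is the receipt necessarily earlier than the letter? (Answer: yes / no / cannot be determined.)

Chain the constraints: the receipt → the memo → the package → the letter. Each link is directly stated, so the receipt comes before the letter.

yes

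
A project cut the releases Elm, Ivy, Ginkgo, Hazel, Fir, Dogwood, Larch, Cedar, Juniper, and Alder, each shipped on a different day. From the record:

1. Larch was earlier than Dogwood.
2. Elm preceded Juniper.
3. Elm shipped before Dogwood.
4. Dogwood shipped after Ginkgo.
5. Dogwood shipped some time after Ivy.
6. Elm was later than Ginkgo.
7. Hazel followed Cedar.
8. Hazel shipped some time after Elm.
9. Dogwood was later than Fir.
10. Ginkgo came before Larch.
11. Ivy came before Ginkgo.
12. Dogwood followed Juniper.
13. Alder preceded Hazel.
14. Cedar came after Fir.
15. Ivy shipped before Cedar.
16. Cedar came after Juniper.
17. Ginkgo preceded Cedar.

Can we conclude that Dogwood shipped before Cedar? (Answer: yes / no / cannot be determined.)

cannot be determined

No chain of stated constraints runs from Dogwood to Cedar, and none runs from Cedar to Dogwood either.
So the relative order of Dogwood and Cedar is not fixed by the given facts.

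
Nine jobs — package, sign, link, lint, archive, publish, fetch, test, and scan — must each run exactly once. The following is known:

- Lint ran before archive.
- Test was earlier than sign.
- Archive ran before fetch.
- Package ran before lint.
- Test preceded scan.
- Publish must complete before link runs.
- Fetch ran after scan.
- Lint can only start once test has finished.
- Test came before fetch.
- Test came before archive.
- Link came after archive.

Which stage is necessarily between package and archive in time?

Tracing the constraints gives package → lint → archive, so lint sits after package and before archive.
No other stage is forced both after package and before archive.

lint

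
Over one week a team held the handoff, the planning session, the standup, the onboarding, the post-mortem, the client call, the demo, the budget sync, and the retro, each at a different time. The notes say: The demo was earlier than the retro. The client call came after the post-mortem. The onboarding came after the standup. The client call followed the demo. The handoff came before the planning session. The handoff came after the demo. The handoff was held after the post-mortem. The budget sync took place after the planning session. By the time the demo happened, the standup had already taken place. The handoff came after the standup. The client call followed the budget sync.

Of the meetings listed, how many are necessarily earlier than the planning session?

4

Directly stated before the planning session: the handoff.
The demo reaches the planning session via the demo → the handoff → the planning session.
The post-mortem reaches the planning session via the post-mortem → the handoff → the planning session.
The standup reaches the planning session via the standup → the handoff → the planning session.
No chain forces the budget sync (or any of the others) ahead of the planning session.
That's the demo, the handoff, the post-mortem, and the standup — 4 in all.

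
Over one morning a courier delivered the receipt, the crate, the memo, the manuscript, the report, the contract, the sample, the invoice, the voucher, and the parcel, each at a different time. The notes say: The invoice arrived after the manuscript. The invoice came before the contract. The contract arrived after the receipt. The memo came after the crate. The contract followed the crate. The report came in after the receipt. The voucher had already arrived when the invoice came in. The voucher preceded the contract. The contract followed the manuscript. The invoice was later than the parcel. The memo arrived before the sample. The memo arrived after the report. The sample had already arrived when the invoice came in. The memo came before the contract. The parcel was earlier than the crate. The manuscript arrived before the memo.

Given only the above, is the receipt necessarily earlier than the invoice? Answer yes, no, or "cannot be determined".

yes

Chain the constraints: the receipt → the report → the memo → the sample → the invoice. Each link is directly stated, so the receipt comes before the invoice.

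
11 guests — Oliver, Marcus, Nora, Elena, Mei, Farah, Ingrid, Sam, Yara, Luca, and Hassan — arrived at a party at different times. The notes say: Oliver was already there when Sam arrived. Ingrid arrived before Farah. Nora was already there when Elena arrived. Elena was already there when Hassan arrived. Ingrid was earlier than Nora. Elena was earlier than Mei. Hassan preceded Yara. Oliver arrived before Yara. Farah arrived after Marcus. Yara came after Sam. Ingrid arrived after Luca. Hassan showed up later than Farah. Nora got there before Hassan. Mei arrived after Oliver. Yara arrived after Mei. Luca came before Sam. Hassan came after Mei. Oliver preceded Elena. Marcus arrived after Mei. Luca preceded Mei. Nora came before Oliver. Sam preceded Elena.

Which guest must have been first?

Luca

Luca has a chain of constraints placing them before every other guest, so Luca must be first.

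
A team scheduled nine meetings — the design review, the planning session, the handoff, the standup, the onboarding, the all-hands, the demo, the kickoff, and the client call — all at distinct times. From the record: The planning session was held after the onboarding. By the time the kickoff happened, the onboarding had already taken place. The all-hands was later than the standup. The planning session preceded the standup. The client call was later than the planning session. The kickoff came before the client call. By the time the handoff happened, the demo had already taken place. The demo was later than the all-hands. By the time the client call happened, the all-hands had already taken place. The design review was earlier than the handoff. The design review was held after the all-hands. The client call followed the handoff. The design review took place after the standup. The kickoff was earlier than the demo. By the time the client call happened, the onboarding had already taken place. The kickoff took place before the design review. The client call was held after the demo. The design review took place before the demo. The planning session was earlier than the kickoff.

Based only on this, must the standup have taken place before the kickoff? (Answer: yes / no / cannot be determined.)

cannot be determined

No chain of stated constraints runs from the standup to the kickoff, and none runs from the kickoff to the standup either.
So the relative order of the standup and the kickoff is not fixed by the given facts.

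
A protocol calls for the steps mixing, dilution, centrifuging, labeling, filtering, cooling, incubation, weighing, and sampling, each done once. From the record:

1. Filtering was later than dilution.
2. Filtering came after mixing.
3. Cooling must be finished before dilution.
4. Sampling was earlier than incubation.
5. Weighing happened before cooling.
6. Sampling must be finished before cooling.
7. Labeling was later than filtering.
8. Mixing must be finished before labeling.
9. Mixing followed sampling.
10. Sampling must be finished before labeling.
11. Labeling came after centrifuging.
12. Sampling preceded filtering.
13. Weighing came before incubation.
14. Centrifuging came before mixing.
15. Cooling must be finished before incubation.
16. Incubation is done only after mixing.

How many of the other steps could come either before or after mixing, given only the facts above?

3

Forced before mixing: centrifuging and sampling; forced after mixing: filtering, incubation, and labeling.
That leaves cooling, dilution, and weighing with no forced order relative to mixing — 3.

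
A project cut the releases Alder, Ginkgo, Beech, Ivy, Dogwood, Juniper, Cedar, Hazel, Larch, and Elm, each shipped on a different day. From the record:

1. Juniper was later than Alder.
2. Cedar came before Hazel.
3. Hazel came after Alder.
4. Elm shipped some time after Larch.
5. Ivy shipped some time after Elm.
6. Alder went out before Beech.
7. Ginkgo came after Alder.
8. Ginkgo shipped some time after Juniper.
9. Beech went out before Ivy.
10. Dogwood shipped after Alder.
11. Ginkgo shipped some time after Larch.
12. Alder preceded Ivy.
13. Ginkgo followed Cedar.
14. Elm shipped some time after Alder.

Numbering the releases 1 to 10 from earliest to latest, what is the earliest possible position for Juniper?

Alder must come before Juniper — 1 forced predecessor.
Nothing else is forced ahead of Juniper, so its earliest slot is position 1 + 1 = 2.

2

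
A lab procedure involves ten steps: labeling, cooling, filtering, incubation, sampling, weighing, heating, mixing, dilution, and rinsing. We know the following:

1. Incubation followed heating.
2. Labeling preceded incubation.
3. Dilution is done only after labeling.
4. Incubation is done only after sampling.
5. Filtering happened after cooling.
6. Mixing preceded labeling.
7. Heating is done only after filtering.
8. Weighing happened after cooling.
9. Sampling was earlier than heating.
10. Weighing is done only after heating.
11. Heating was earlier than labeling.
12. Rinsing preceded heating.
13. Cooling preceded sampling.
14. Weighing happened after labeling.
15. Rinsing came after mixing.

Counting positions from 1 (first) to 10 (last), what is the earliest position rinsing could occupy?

Mixing must come before rinsing — 1 forced predecessor.
Nothing else is forced ahead of rinsing, so its earliest slot is position 1 + 1 = 2.

2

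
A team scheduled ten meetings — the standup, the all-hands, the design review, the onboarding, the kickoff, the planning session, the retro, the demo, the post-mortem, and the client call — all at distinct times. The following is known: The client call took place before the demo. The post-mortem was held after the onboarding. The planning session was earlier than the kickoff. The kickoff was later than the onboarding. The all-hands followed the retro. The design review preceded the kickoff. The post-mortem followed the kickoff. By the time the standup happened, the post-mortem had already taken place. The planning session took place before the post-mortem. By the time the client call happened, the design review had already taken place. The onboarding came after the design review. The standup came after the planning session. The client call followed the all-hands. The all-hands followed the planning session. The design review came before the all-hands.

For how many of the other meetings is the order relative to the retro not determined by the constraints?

Forced after the retro: the all-hands, the client call, and the demo.
That leaves the design review, the kickoff, the onboarding, the planning session, the post-mortem, and the standup with no forced order relative to the retro — 6.

6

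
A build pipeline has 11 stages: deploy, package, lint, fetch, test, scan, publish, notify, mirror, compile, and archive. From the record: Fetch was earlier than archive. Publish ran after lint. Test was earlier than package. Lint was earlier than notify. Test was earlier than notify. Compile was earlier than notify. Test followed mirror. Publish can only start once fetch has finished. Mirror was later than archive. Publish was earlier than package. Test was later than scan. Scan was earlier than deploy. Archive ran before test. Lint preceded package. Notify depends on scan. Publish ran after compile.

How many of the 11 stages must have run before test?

Directly stated before test: archive, mirror, and scan.
Fetch reaches test via fetch → archive → test.
No chain forces publish (or any of the others) ahead of test.
That's archive, fetch, mirror, and scan — 4 in all.

4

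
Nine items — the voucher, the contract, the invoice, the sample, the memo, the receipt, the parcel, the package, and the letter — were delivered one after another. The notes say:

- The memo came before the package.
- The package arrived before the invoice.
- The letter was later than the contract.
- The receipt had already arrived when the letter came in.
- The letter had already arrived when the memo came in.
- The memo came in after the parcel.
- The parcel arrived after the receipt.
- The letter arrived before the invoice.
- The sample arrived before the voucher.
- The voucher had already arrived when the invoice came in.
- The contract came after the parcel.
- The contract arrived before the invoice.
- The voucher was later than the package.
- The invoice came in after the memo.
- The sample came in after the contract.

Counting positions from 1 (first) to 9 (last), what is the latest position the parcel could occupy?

2

The parcel must come before the contract, the invoice, the letter, the memo, the package, the sample, and the voucher — 7 items forced after it.
Everything else can be placed before the parcel in some valid order, so the parcel can sit as late as position 9 − 7 = 2.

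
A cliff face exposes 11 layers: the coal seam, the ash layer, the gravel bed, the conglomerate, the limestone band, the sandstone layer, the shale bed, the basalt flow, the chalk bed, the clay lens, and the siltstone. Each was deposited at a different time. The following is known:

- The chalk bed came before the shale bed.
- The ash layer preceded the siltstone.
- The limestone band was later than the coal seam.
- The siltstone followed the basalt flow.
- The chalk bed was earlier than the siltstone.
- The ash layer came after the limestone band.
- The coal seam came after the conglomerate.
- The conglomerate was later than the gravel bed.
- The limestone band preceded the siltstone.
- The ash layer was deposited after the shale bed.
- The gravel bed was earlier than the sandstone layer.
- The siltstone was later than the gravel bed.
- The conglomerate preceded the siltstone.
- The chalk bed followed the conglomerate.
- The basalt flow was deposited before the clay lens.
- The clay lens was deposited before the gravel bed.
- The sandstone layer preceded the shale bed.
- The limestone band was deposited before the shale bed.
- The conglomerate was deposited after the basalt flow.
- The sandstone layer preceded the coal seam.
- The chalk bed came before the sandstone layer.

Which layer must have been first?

the basalt flow

The basalt flow has a chain of constraints placing it before every other layer, so the basalt flow must be first.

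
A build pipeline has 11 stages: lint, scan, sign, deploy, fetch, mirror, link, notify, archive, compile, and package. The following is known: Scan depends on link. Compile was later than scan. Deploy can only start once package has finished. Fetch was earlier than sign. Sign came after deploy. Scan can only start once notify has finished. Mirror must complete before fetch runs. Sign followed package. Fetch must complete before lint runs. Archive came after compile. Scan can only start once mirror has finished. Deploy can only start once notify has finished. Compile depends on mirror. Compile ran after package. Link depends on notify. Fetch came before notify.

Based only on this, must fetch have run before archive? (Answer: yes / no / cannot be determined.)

yes

Chain the constraints: fetch → notify → scan → compile → archive. Each link is directly stated, so fetch comes before archive.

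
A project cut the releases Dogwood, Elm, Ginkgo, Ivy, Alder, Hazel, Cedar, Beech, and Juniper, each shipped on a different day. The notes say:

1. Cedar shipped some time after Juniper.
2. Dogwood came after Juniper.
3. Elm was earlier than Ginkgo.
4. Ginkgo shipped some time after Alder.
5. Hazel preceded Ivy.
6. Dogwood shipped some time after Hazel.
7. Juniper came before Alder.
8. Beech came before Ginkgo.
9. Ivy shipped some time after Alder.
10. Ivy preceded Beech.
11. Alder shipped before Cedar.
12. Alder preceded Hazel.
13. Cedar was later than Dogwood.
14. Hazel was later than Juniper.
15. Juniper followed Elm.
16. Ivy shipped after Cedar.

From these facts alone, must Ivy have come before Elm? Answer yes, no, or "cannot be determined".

Tracing the constraints gives Elm → Juniper → Alder → Ivy, so Elm must come before Ivy.
That means Ivy cannot be before Elm.

no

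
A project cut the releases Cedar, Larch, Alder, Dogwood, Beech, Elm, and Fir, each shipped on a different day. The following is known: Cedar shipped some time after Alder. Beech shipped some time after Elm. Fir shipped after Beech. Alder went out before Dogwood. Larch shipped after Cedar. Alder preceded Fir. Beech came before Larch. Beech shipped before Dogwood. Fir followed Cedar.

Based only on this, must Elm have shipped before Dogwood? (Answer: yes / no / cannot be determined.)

Chain the constraints: Elm → Beech → Dogwood. Each link is directly stated, so Elm comes before Dogwood.

yes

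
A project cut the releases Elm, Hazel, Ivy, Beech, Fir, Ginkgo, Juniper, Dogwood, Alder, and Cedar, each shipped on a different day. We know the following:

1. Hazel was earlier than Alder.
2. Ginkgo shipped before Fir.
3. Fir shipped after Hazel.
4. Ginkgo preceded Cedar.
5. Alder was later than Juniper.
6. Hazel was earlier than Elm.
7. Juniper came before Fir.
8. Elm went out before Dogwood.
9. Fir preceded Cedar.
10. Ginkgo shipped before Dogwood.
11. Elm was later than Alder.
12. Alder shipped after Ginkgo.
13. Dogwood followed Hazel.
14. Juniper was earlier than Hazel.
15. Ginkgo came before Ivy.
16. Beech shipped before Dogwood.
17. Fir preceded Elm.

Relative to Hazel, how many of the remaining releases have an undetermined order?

3

Forced before Hazel: Juniper; forced after Hazel: Alder, Cedar, Dogwood, Elm, and Fir.
That leaves Beech, Ginkgo, and Ivy with no forced order relative to Hazel — 3.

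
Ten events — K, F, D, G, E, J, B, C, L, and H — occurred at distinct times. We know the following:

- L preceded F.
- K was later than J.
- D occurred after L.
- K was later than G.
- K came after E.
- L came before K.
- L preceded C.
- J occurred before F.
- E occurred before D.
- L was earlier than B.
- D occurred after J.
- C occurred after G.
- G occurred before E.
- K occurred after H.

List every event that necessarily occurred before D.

E, G, J, L

Directly stated before D: E, J, and L.
G reaches D via G → E → D.
No chain forces K (or any of the others) ahead of D.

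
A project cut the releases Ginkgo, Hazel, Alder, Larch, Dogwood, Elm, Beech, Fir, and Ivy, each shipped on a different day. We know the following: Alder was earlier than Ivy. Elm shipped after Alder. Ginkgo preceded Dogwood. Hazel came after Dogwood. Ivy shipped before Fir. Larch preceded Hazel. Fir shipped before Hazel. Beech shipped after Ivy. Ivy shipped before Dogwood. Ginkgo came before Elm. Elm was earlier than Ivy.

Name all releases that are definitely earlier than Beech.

Alder, Elm, Ginkgo, Ivy

Directly stated before Beech: Ivy.
Alder reaches Beech via Alder → Ivy → Beech.
Elm reaches Beech via Elm → Ivy → Beech.
Ginkgo reaches Beech via Ginkgo → Elm → Ivy → Beech.
No chain forces Hazel (or any of the others) ahead of Beech.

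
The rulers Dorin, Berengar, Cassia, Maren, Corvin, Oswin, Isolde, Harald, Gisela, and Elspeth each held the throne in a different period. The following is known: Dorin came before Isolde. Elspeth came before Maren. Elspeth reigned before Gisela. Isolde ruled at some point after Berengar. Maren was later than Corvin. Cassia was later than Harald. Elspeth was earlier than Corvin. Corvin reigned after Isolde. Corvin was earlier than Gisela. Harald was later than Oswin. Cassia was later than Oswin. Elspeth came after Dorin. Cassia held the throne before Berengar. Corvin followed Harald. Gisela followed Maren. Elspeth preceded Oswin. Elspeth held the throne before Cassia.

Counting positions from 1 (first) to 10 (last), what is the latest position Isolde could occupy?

Isolde must come before Corvin, Gisela, and Maren — 3 rulers forced after them.
Everything else can be placed before Isolde in some valid order, so Isolde can sit as late as position 10 − 3 = 7.

7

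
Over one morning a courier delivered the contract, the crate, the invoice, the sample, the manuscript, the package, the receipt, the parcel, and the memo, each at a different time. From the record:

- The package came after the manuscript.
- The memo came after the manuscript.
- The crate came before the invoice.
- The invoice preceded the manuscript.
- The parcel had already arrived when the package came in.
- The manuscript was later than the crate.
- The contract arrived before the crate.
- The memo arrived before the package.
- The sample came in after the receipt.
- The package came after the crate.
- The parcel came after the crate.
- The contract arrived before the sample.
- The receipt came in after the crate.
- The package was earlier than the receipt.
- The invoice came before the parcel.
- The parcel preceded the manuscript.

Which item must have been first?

the contract

The contract has a chain of constraints placing it before every other item, so the contract must be first.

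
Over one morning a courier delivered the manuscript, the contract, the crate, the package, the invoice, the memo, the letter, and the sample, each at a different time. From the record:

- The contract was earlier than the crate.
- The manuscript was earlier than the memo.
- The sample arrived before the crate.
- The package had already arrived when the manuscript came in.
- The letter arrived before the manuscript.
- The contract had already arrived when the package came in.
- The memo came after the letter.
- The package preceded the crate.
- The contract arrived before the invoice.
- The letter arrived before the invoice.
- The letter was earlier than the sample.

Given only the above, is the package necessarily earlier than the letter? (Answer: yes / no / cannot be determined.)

No chain of stated constraints runs from the package to the letter, and none runs from the letter to the package either.
So the relative order of the package and the letter is not fixed by the given facts.

cannot be determined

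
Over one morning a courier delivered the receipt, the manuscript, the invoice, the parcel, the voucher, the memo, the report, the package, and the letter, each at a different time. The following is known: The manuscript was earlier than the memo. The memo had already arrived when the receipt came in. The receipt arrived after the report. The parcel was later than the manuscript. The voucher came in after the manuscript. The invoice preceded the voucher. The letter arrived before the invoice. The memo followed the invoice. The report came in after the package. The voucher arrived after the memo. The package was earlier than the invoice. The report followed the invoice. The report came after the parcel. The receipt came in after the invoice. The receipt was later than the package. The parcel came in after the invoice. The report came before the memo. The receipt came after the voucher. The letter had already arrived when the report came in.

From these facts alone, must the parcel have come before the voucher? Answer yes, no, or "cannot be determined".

Chain the constraints: the parcel → the report → the memo → the voucher. Each link is directly stated, so the parcel comes before the voucher.

yes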